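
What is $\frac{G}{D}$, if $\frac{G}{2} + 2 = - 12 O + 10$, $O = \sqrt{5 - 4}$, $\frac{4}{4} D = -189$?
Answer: $\frac{8}{189} \approx 0.042328$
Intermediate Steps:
$D = -189$
$O = 1$ ($O = \sqrt{1} = 1$)
$G = -8$ ($G = -4 + 2 \left(\left(-12\right) 1 + 10\right) = -4 + 2 \left(-12 + 10\right) = -4 + 2 \left(-2\right) = -4 - 4 = -8$)
$\frac{G}{D} = - \frac{8}{-189} = \left(-8\right) \left(- \frac{1}{189}\right) = \frac{8}{189}$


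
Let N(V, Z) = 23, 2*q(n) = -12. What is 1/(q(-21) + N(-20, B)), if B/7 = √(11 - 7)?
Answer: 1/17 ≈ 0.058824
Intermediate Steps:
q(n) = -6 (q(n) = (½)*(-12) = -6)
B = 14 (B = 7*√(11 - 7) = 7*√4 = 7*2 = 14)
1/(q(-21) + N(-20, B)) = 1/(-6 + 23) = 1/17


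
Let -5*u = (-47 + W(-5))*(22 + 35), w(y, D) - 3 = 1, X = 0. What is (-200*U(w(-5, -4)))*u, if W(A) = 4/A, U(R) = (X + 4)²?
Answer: -1743744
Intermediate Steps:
w(y, D) = 4 (w(y, D) = 3 + 1 = 4)
U(R) = 16 (U(R) = (0 + 4)² = 4² = 16)
u = 13623/25 (u = -(-47 + 4/(-5))*(22 + 35)/5 = -(-47 + 4*(-⅕))*57/5 = -(-47 - ⅘)*57/5 = -(-239)*57/25 = -⅕*(-13623/5) = 13623/25 ≈ 544.92)
(-200*U(w(-5, -4)))*u = -200*16*(13623/25) = -50*64*(13623/25) = -3200*13623/25 = -1743744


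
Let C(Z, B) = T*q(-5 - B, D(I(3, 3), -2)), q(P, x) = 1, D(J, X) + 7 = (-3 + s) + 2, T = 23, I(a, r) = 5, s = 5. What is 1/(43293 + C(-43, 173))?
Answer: 1/43316 ≈ 2.3086e-5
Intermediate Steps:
D(J, X) = -3 (D(J, X) = -7 + ((-3 + 5) + 2) = -7 + (2 + 2) = -7 + 4 = -3)
C(Z, B) = 23 (C(Z, B) = 23*1 = 23)
1/(43293 + C(-43, 173)) = 1/(43293 + 23) = 1/43316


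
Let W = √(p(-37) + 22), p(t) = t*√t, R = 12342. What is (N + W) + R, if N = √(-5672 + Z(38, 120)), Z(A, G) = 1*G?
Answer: 12342 + √(22 - 37*I*√37) + 4*I*√347 ≈ 12353.0 + 64.409*I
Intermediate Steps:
p(t) = t^(3/2)
Z(A, G) = G
N = 4*I*√347 (N = √(-5672 + 120) = √(-5552) = 4*I*√347 ≈ 74.512*I)
W = √(22 - 37*I*√37) (W = √((-37)^(3/2) + 22) = √(-37*I*√37 + 22) = √(22 - 37*I*√37) ≈ 11.139 - 10.103*I)
(N + W) + R = (4*I*√347 + √(22 - 37*I*√37)) + 12342 = (√(22 - 37*I*√37) + 4*I*√347) + 12342 = 12342 + √(22 - 37*I*√37) + 4*I*√347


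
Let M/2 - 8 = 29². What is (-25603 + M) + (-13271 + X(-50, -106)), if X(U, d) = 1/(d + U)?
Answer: -5799457/156 ≈ -37176.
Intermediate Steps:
M = 1698 (M = 16 + 2*29² = 16 + 2*841 = 16 + 1682 = 1698)
X(U, d) = 1/(U + d)
(-25603 + M) + (-13271 + X(-50, -106)) = (-25603 + 1698) + (-13271 + 1/(-50 - 106)) = -23905 + (-13271 + 1/(-156)) = -23905 + (-13271 - 1/156) = -23905 - 2070277/156 = -5799457/156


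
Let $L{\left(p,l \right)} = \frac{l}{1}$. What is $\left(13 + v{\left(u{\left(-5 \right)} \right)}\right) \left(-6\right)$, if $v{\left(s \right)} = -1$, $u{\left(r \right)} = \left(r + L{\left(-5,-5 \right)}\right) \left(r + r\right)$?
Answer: $-72$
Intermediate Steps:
$L{\left(p,l \right)} = l$ ($L{\left(p,l \right)} = l 1 = l$)
$u{\left(r \right)} = 2 r \left(-5 + r\right)$ ($u{\left(r \right)} = \left(r - 5\right) \left(r + r\right) = \left(-5 + r\right) 2 r = 2 r \left(-5 + r\right)$)
$\left(13 + v{\left(u{\left(-5 \right)} \right)}\right) \left(-6\right) = \left(13 - 1\right) \left(-6\right) = 12 \left(-6\right) = -72$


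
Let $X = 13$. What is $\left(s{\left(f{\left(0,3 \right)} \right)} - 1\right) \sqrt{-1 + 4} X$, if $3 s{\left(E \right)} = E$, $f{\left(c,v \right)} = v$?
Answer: $0$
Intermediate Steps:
$s{\left(E \right)} = \frac{E}{3}$
$\left(s{\left(f{\left(0,3 \right)} \right)} - 1\right) \sqrt{-1 + 4} X = \left(\frac{1}{3} \cdot 3 - 1\right) \sqrt{-1 + 4} \cdot 13 = \left(1 - 1\right) \sqrt{3} \cdot 13 = 0 \sqrt{3} \cdot 13 = 0 \cdot 13 = 0$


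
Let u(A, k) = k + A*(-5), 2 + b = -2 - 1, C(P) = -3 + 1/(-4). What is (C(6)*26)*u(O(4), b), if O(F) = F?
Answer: 4225/2 ≈ 2112.5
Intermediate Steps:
C(P) = -13/4 (C(P) = -3 - ¼ = -13/4)
b = -5 (b = -2 + (-2 - 1) = -2 - 3 = -5)
u(A, k) = k - 5*A
(C(6)*26)*u(O(4), b) = (-13/4*26)*(-5 - 5*4) = -169*(-5 - 20)/2 = -169/2*(-25) = 4225/2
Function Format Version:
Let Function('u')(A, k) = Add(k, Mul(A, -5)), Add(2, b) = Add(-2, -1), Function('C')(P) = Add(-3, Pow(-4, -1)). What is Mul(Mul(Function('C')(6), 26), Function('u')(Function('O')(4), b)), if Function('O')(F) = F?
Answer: Rational(4225, 2) ≈ 2112.5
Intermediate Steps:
Function('C')(P) = Rational(-13, 4) (Function('C')(P) = Add(-3, Rational(-1, 4)) = Rational(-13, 4))
b = -5 (b = Add(-2, Add(-2, -1)) = Add(-2, -3) = -5)
Function('u')(A, k) = Add(k, Mul(-5, A))
Mul(Mul(Function('C')(6), 26), Function('u')(Function('O')(4), b)) = Mul(Mul(Rational(-13, 4), 26), Add(-5, Mul(-5, 4))) = Mul(Rational(-169, 2), Add(-5, -20)) = Mul(Rational(-169, 2), -25) = Rational(4225, 2)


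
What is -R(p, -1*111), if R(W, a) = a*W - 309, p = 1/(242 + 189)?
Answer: 133290/431 ≈ 309.26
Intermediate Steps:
p = 1/431 ≈ 0.0023202
R(W, a) = -309 + W*a (R(W, a) = W*a - 309 = -309 + W*a)
-R(p, -1*111) = -(-309 + (-1*111)/431) = -(-309 + (1/431)*(-111)) = -(-309 - 111/431) = -1*(-133290/431) = 133290/431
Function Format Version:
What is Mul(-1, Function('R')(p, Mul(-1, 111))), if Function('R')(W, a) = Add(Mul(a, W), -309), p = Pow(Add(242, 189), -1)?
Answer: Rational(133290, 431) ≈ 309.26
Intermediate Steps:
p = Rational(1, 431) (p = Pow(431, -1) = Rational(1, 431) ≈ 0.0023202)
Function('R')(W, a) = Add(-309, Mul(W, a)) (Function('R')(W, a) = Add(Mul(W, a), -309) = Add(-309, Mul(W, a)))
Mul(-1, Function('R')(p, Mul(-1, 111))) = Mul(-1, Add(-309, Mul(Rational(1, 431), Mul(-1, 111)))) = Mul(-1, Add(-309, Mul(Rational(1, 431), -111))) = Mul(-1, Add(-309, Rational(-111, 431))) = Mul(-1, Rational(-133290, 431)) = Rational(133290, 431)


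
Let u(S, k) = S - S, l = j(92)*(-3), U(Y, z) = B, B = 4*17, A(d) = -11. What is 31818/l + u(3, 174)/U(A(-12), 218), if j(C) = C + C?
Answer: -5303/92 ≈ -57.641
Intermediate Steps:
B = 68
U(Y, z) = 68
j(C) = 2*C
l = -552 (l = (2*92)*(-3) = 184*(-3) = -552)
u(S, k) = 0
31818/l + u(3, 174)/U(A(-12), 218) = 31818/(-552) + 0/68 = 31818*(-1/552) + 0*(1/68) = -5303/92 + 0 = -5303/92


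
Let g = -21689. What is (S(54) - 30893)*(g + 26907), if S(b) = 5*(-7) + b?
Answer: -161100532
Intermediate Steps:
S(b) = -35 + b
(S(54) - 30893)*(g + 26907) = ((-35 + 54) - 30893)*(-21689 + 26907) = (19 - 30893)*5218 = -30874*5218 = -161100532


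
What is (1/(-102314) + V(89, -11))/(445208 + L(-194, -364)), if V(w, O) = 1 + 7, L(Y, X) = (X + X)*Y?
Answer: 272837/20000340720 ≈ 1.3642e-5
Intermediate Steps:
L(Y, X) = 2*X*Y (L(Y, X) = (2*X)*Y = 2*X*Y)
V(w, O) = 8
(1/(-102314) + V(89, -11))/(445208 + L(-194, -364)) = (1/(-102314) + 8)/(445208 + 2*(-364)*(-194)) = (-1/102314 + 8)/(445208 + 141232) = (818511/102314)/586440 = (818511/102314)*(1/586440) = 272837/20000340720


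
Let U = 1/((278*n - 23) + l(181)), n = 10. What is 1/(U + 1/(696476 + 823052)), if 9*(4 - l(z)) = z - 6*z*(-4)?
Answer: 7720721768/3424019 ≈ 2254.9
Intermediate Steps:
l(z) = 4 - 25*z/9 (l(z) = 4 - (z - 6*z*(-4))/9 = 4 - (z + 24*z)/9 = 4 - 25*z/9)
U = 9/20324 (U = 1/((278*10 - 23) + (4 - 25/9*181)) = 1/((2780 - 23) + (4 - 4525/9)) = 1/(2757 - 4489/9) = 1/(20324/9) = 9/20324 ≈ 0.00044283)
1/(U + 1/(696476 + 823052)) = 1/(9/20324 + 1/(696476 + 823052)) = 1/(9/20324 + 1/1519528) = 1/(3424019/7720721768) = 7720721768/3424019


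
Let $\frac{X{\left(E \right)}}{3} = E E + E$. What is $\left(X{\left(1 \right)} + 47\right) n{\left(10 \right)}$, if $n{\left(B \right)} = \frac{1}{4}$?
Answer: $\frac{53}{4} \approx 13.25$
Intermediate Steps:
$X{\left(E \right)} = 3 E + 3 E^{2}$ ($X{\left(E \right)} = 3 \left(E E + E\right) = 3 \left(E^{2} + E\right) = 3 \left(E + E^{2}\right) = 3 E + 3 E^{2}$)
$n{\left(B \right)} = \frac{1}{4}$
$\left(X{\left(1 \right)} + 47\right) n{\left(10 \right)} = \left(3 \cdot 1 \left(1 + 1\right) + 47\right) \frac{1}{4} = \left(3 \cdot 1 \cdot 2 + 47\right) \frac{1}{4} = \left(6 + 47\right) \frac{1}{4} = 53 \cdot \frac{1}{4} = \frac{53}{4}$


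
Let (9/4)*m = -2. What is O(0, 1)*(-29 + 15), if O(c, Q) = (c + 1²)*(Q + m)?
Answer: -14/9 ≈ -1.5556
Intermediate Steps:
m = -8/9 (m = (4/9)*(-2) = -8/9 ≈ -0.88889)
O(c, Q) = (1 + c)*(-8/9 + Q) (O(c, Q) = (c + 1²)*(Q - 8/9) = (c + 1)*(-8/9 + Q) = (1 + c)*(-8/9 + Q))
O(0, 1)*(-29 + 15) = (-8/9 + 1 - 8/9*0 + 1*0)*(-29 + 15) = (-8/9 + 1 + 0 + 0)*(-14) = (⅑)*(-14) = -14/9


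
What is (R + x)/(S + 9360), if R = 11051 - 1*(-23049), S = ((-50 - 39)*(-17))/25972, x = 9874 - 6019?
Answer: 985767260/243099433 ≈ 4.0550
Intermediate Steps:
x = 3855
S = 1513/25972 (S = -89*(-17)*(1/25972) = 1513*(1/25972) = 1513/25972 ≈ 0.058255)
R = 34100 (R = 11051 + 23049 = 34100)
(R + x)/(S + 9360) = (34100 + 3855)/(1513/25972 + 9360) = 37955/(243099433/25972) = 37955*(25972/243099433) = 985767260/243099433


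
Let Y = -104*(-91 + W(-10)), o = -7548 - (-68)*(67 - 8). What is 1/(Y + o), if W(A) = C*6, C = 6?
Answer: 1/2184 ≈ 0.00045788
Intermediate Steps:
W(A) = 36 (W(A) = 6*6 = 36)
o = -3536 (o = -7548 - (-68)*59 = -7548 - 1*(-4012) = -7548 + 4012 = -3536)
Y = 5720 (Y = -104*(-91 + 36) = -104*(-55) = 5720)
1/(Y + o) = 1/(5720 - 3536) = 1/2184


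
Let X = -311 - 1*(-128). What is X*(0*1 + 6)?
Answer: -1098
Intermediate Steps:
X = -183 (X = -311 + 128 = -183)
X*(0*1 + 6) = -183*(0*1 + 6) = -183*(0 + 6) = -183*6 = -1098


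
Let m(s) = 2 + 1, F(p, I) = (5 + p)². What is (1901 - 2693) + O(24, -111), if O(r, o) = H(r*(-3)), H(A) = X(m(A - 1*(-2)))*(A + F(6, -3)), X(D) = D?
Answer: -645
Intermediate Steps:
m(s) = 3
H(A) = 363 + 3*A (H(A) = 3*(A + (5 + 6)²) = 3*(A + 11²) = 3*(A + 121) = 3*(121 + A) = 363 + 3*A)
O(r, o) = 363 - 9*r (O(r, o) = 363 + 3*(r*(-3)) = 363 + 3*(-3*r) = 363 - 9*r)
(1901 - 2693) + O(24, -111) = (1901 - 2693) + (363 - 9*24) = -792 + (363 - 216) = -792 + 147 = -645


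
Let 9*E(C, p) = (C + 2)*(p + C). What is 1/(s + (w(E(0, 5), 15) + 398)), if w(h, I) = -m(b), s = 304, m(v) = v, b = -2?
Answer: 1/704 ≈ 0.0014205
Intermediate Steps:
E(C, p) = (2 + C)*(C + p)/9 (E(C, p) = ((C + 2)*(p + C))/9 = ((2 + C)*(C + p))/9 = (2 + C)*(C + p)/9)
w(h, I) = 2 (w(h, I) = -1*(-2) = 2)
1/(s + (w(E(0, 5), 15) + 398)) = 1/(304 + (2 + 398)) = 1/(304 + 400) = 1/704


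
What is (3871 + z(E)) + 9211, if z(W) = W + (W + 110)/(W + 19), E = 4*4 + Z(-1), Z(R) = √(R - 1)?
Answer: 2*(-229277*I + 6567*√2)/(√2 - 35*I) ≈ 13102.0 + 1.3093*I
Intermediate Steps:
Z(R) = √(-1 + R)
E = 16 + I*√2 (E = 4*4 + √(-1 - 1) = 16 + √(-2) = 16 + I*√2 ≈ 16.0 + 1.4142*I)
z(W) = W + (110 + W)/(19 + W)
(3871 + z(E)) + 9211 = (3871 + (110 + (16 + I*√2)² + 20*(16 + I*√2))/(19 + (16 + I*√2))) + 9211 = (3871 + (110 + (16 + I*√2)² + (320 + 20*I*√2))/(35 + I*√2)) + 9211 = (3871 + (430 + (16 + I*√2)² + 20*I*√2)/(35 + I*√2)) + 9211 = 13082 + (430 + (16 + I*√2)² + 20*I*√2)/(35 + I*√2)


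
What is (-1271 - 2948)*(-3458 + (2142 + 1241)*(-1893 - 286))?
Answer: 31115188285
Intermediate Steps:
(-1271 - 2948)*(-3458 + (2142 + 1241)*(-1893 - 286)) = -4219*(-3458 + 3383*(-2179)) = -4219*(-3458 - 7371557) = -4219*(-7375015) = 31115188285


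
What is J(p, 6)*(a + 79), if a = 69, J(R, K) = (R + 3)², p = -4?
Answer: 148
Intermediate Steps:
J(R, K) = (3 + R)²
J(p, 6)*(a + 79) = (3 - 4)²*(69 + 79) = (-1)²*148 = 1*148 = 148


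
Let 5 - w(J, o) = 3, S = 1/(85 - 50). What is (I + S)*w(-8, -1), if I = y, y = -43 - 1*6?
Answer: -3428/35 ≈ -97.943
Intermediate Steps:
S = 1/35 ≈ 0.028571
w(J, o) = 2 (w(J, o) = 5 - 1*3 = 5 - 3 = 2)
y = -49 (y = -43 - 6 = -49)
I = -49
(I + S)*w(-8, -1) = (-49 + 1/35)*2 = -1714/35*2 = -3428/35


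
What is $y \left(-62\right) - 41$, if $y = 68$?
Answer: $-4257$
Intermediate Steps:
$y \left(-62\right) - 41 = 68 \left(-62\right) - 41 = -4216 - 41 = -4257$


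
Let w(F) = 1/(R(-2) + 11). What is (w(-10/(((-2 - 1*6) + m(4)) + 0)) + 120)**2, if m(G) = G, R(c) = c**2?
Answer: 3243601/225 ≈ 14416.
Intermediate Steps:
w(F) = 1/15 (w(F) = 1/((-2)**2 + 11) = 1/(4 + 11) = 1/15)
(w(-10/(((-2 - 1*6) + m(4)) + 0)) + 120)**2 = (1/15 + 120)**2 = (1801/15)**2 = 3243601/225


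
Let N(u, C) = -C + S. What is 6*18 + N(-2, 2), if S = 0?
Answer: 106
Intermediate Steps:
N(u, C) = -C (N(u, C) = -C + 0 = -C)
6*18 + N(-2, 2) = 6*18 - 1*2 = 108 - 2 = 106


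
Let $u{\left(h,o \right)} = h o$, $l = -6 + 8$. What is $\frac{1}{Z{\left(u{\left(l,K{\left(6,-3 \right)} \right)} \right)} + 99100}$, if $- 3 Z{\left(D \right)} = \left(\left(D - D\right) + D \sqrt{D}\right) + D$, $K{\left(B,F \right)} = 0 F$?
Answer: $\frac{1}{99100} \approx 1.0091 \cdot 10^{-5}$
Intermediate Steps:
$K{\left(B,F \right)} = 0$
$l = 2$
$Z{\left(D \right)} = - \frac{D}{3} - \frac{D^{\frac{3}{2}}}{3}$ ($Z{\left(D \right)} = - \frac{\left(\left(D - D\right) + D \sqrt{D}\right) + D}{3} = - \frac{\left(0 + D^{\frac{3}{2}}\right) + D}{3} = - \frac{D^{\frac{3}{2}} + D}{3} = - \frac{D + D^{\frac{3}{2}}}{3} = - \frac{D}{3} - \frac{D^{\frac{3}{2}}}{3}$)
$\frac{1}{Z{\left(u{\left(l,K{\left(6,-3 \right)} \right)} \right)} + 99100} = \frac{1}{\left(- \frac{2 \cdot 0}{3} - \frac{\left(2 \cdot 0\right)^{\frac{3}{2}}}{3}\right) + 99100} = \frac{1}{\left(\left(- \frac{1}{3}\right) 0 - \frac{0^{\frac{3}{2}}}{3}\right) + 99100} = \frac{1}{\left(0 - 0\right) + 99100} = \frac{1}{\left(0 + 0\right) + 99100} = \frac{1}{0 + 99100} = \frac{1}{99100}$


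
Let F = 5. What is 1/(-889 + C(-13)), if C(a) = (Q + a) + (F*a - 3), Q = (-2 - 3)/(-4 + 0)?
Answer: -4/3875 ≈ -0.0010323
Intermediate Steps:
Q = 5/4 (Q = -5/(-4) = -5*(-¼) = 5/4 ≈ 1.2500)
C(a) = -7/4 + 6*a (C(a) = (5/4 + a) + (5*a - 3) = (5/4 + a) + (-3 + 5*a) = -7/4 + 6*a)
1/(-889 + C(-13)) = 1/(-889 + (-7/4 + 6*(-13))) = 1/(-889 + (-7/4 - 78)) = 1/(-889 - 319/4) = 1/(-3875/4) = -4/3875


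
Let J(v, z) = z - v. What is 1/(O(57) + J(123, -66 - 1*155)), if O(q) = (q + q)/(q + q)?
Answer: -1/343 ≈ -0.0029155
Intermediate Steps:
O(q) = 1 (O(q) = (2*q)/((2*q)) = (2*q)*(1/(2*q)) = 1)
1/(O(57) + J(123, -66 - 1*155)) = 1/(1 + ((-66 - 1*155) - 1*123)) = 1/(1 + ((-66 - 155) - 123)) = 1/(1 + (-221 - 123)) = 1/(1 - 344) = 1/(-343) = -1/343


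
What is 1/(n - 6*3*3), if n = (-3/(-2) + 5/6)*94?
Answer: 3/496 ≈ 0.0060484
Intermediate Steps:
n = 658/3 (n = (-3*(-1/2) + 5*(1/6))*94 = (3/2 + 5/6)*94 = (7/3)*94 = 658/3 ≈ 219.33)
1/(n - 6*3*3) = 1/(658/3 - 6*3*3) = 1/(658/3 - 18*3) = 1/(658/3 - 54) = 1/(496/3) = 3/496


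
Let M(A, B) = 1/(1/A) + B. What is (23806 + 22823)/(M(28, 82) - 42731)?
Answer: -15543/14207 ≈ -1.0940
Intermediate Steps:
M(A, B) = A + B
(23806 + 22823)/(M(28, 82) - 42731) = (23806 + 22823)/((28 + 82) - 42731) = 46629/(110 - 42731) = 46629/(-42621) = 46629*(-1/42621) = -15543/14207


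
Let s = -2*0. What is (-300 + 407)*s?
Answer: 0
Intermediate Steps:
s = 0
(-300 + 407)*s = (-300 + 407)*0 = 107*0 = 0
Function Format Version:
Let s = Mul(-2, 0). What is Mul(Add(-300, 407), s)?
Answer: 0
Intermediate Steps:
s = 0
Mul(Add(-300, 407), s) = Mul(Add(-300, 407), 0) = Mul(107, 0) = 0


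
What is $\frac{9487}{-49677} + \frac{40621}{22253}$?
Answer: $\frac{258116458}{157923183} \approx 1.6344$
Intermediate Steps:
$\frac{9487}{-49677} + \frac{40621}{22253} = 9487 \left(- \frac{1}{49677}\right) + 40621 \cdot \frac{1}{22253} = - \frac{9487}{49677} + \frac{5803}{3179} = \frac{258116458}{157923183}$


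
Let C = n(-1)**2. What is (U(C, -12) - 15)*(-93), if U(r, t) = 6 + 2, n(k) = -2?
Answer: 651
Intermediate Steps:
C = 4 (C = (-2)**2 = 4)
U(r, t) = 8
(U(C, -12) - 15)*(-93) = (8 - 15)*(-93) = -7*(-93) = 651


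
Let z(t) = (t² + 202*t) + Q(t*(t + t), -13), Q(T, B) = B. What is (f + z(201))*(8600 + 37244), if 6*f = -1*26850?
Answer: 3507753660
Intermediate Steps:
z(t) = -13 + t² + 202*t (z(t) = (t² + 202*t) - 13 = -13 + t² + 202*t)
f = -4475 (f = (-1*26850)/6 = (⅙)*(-26850) = -4475)
(f + z(201))*(8600 + 37244) = (-4475 + (-13 + 201² + 202*201))*(8600 + 37244) = (-4475 + (-13 + 40401 + 40602))*45844 = (-4475 + 80990)*45844 = 76515*45844 = 3507753660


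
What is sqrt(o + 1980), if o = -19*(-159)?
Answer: sqrt(5001) ≈ 70.718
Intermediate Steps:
o = 3021
sqrt(o + 1980) = sqrt(3021 + 1980) = sqrt(5001)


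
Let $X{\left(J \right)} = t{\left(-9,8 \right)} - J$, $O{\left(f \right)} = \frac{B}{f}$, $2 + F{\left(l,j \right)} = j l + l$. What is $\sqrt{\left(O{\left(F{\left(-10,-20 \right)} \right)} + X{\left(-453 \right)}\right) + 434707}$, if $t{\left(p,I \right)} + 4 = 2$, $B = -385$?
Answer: $\frac{\sqrt{3845037993}}{94} \approx 659.66$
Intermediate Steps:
$t{\left(p,I \right)} = -2$ ($t{\left(p,I \right)} = -4 + 2 = -2$)
$F{\left(l,j \right)} = -2 + l + j l$ ($F{\left(l,j \right)} = -2 + \left(j l + l\right) = -2 + \left(l + j l\right) = -2 + l + j l$)
$O{\left(f \right)} = - \frac{385}{f}$
$X{\left(J \right)} = -2 - J$
$\sqrt{\left(O{\left(F{\left(-10,-20 \right)} \right)} + X{\left(-453 \right)}\right) + 434707} = \sqrt{\left(- \frac{385}{-2 - 10 - -200} - -451\right) + 434707} = \sqrt{\left(- \frac{385}{-2 - 10 + 200} + \left(-2 + 453\right)\right) + 434707} = \sqrt{\left(- \frac{385}{188} + 451\right) + 434707} = \sqrt{\frac{84403}{188} + 434707} = \sqrt{\frac{81809319}{188}} = \frac{\sqrt{3845037993}}{94}$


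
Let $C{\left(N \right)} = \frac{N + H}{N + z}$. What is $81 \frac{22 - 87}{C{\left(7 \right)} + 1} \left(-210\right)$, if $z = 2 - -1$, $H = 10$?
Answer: $409500$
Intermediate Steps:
$z = 3$ ($z = 2 + 1 = 3$)
$C{\left(N \right)} = \frac{10 + N}{3 + N}$ ($C{\left(N \right)} = \frac{N + 10}{N + 3} = \frac{10 + N}{3 + N}$)
$81 \frac{22 - 87}{C{\left(7 \right)} + 1} \left(-210\right) = 81 \frac{22 - 87}{\frac{10 + 7}{3 + 7} + 1} \left(-210\right) = 81 \left(- \frac{65}{\frac{1}{10} \cdot 17 + 1}\right) \left(-210\right) = 81 \left(- \frac{65}{\frac{17}{10} + 1}\right) \left(-210\right) = 81 \left(- \frac{65}{\frac{27}{10}}\right) \left(-210\right) = 81 \left(\left(-65\right) \frac{10}{27}\right) \left(-210\right) = 81 \left(- \frac{650}{27}\right) \left(-210\right) = \left(-1950\right) \left(-210\right) = 409500$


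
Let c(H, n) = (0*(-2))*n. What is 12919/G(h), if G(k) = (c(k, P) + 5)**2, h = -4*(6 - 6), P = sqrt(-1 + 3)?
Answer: 12919/25 ≈ 516.76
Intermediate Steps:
P = sqrt(2) ≈ 1.4142
c(H, n) = 0 (c(H, n) = 0*n = 0)
h = 0 (h = -4*0 = 0)
G(k) = 25 (G(k) = (0 + 5)**2 = 5**2 = 25)
12919/G(h) = 12919/25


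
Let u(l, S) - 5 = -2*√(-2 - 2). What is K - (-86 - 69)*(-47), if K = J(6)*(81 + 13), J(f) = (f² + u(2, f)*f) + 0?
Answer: -1081 - 2256*I ≈ -1081.0 - 2256.0*I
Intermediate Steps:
u(l, S) = 5 - 4*I (u(l, S) = 5 - 2*√(-2 - 2) = 5 - 4*I)
J(f) = f² + f*(5 - 4*I) (J(f) = (f² + (5 - 4*I)*f) + 0 = (f² + f*(5 - 4*I)) + 0 = f² + f*(5 - 4*I))
K = 6204 - 2256*I (K = (6*(5 + 6 - 4*I))*(81 + 13) = (6*(11 - 4*I))*94 = (66 - 24*I)*94 = 6204 - 2256*I ≈ 6204.0 - 2256.0*I)
K - (-86 - 69)*(-47) = (6204 - 2256*I) - (-86 - 69)*(-47) = (6204 - 2256*I) - (-155)*(-47) = (6204 - 2256*I) - 1*7285 = (6204 - 2256*I) - 7285 = -1081 - 2256*I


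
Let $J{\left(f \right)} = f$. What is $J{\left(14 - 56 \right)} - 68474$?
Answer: $-68516$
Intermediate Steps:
$J{\left(14 - 56 \right)} - 68474 = \left(14 - 56\right) - 68474 = -42 - 68474 = -68516$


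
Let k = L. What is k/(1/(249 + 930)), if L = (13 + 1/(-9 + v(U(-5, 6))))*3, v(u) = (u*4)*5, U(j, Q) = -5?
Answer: 5008392/109 ≈ 45949.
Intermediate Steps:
v(u) = 20*u (v(u) = (4*u)*5 = 20*u)
L = 4248/109 (L = (13 + 1/(-9 + 20*(-5)))*3 = (13 + 1/(-9 - 100))*3 = (13 + 1/(-109))*3 = (13 - 1/109)*3 = (1416/109)*3 = 4248/109 ≈ 38.972)
k = 4248/109 ≈ 38.972
k/(1/(249 + 930)) = 4248/(109*(1/(249 + 930))) = 4248/(109*(1/1179)) = (4248/109)*1179 = 5008392/109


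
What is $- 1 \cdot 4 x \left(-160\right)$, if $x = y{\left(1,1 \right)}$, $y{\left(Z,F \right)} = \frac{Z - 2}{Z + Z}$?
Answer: $-320$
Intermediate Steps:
$y{\left(Z,F \right)} = \frac{-2 + Z}{2 Z}$
$x = - \frac{1}{2}$ ($x = \frac{-2 + 1}{2 \cdot 1} = \frac{1}{2} \cdot 1 \left(-1\right) = - \frac{1}{2} \approx -0.5$)
$- 1 \cdot 4 x \left(-160\right) = - \frac{1 \cdot 4 \left(-1\right)}{2} \left(-160\right) = - \frac{4 \left(-1\right)}{2} \left(-160\right) = \left(-1\right) \left(-2\right) \left(-160\right) = 2 \left(-160\right) = -320$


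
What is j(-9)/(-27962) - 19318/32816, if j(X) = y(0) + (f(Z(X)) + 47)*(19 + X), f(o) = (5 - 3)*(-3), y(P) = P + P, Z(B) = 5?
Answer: -3375759/5595128 ≈ -0.60334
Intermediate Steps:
y(P) = 2*P
f(o) = -6 (f(o) = 2*(-3) = -6)
j(X) = 779 + 41*X (j(X) = 2*0 + (-6 + 47)*(19 + X) = 0 + 41*(19 + X) = 0 + (779 + 41*X) = 779 + 41*X)
j(-9)/(-27962) - 19318/32816 = (779 + 41*(-9))/(-27962) - 19318/32816 = (779 - 369)*(-1/27962) - 19318*1/32816 = 410*(-1/27962) - 9659/16408 = -5/341 - 9659/16408 = -3375759/5595128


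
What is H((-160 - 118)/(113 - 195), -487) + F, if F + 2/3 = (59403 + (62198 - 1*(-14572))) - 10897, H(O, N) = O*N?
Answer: 15205787/123 ≈ 1.2362e+5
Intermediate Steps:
H(O, N) = N*O
F = 375826/3 (F = -2/3 + ((59403 + (62198 - 1*(-14572))) - 10897) = -2/3 + ((59403 + (62198 + 14572)) - 10897) = -2/3 + ((59403 + 76770) - 10897) = -2/3 + (136173 - 10897) = -2/3 + 125276 = 375826/3 ≈ 1.2528e+5)
H((-160 - 118)/(113 - 195), -487) + F = -487*(-160 - 118)/(113 - 195) + 375826/3 = -(-135386)/(-82) + 375826/3 = -(-135386)*(-1)/82 + 375826/3 = -487*139/41 + 375826/3 = -67693/41 + 375826/3 = 15205787/123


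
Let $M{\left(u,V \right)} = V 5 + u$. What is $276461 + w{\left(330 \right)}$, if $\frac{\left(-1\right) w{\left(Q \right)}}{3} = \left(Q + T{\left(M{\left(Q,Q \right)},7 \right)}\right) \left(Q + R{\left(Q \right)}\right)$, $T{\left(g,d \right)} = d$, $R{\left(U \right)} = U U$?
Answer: $-110155069$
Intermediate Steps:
$R{\left(U \right)} = U^{2}$
$M{\left(u,V \right)} = u + 5 V$ ($M{\left(u,V \right)} = 5 V + u = u + 5 V$)
$w{\left(Q \right)} = - 3 \left(7 + Q\right) \left(Q + Q^{2}\right)$ ($w{\left(Q \right)} = - 3 \left(Q + 7\right) \left(Q + Q^{2}\right) = - 3 \left(7 + Q\right) \left(Q + Q^{2}\right)$)
$276461 + w{\left(330 \right)} = 276461 + 3 \cdot 330 \left(-7 - 330^{2} - 2640\right) = 276461 + 3 \cdot 330 \left(-7 - 108900 - 2640\right) = 276461 + 3 \cdot 330 \left(-111547\right) = 276461 - 110431530 = -110155069$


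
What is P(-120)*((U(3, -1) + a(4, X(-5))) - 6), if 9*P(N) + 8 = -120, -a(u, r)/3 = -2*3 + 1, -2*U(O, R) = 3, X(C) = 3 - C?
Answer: -320/3 ≈ -106.67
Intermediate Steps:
U(O, R) = -3/2 (U(O, R) = -½*3 = -3/2)
a(u, r) = 15 (a(u, r) = -3*(-2*3 + 1) = -3*(-6 + 1) = -3*(-5) = 15)
P(N) = -128/9 (P(N) = -8/9 + (⅑)*(-120) = -8/9 - 40/3 = -128/9)
P(-120)*((U(3, -1) + a(4, X(-5))) - 6) = -128*((-3/2 + 15) - 6)/9 = -128*(27/2 - 6)/9 = -128/9*15/2 = -320/3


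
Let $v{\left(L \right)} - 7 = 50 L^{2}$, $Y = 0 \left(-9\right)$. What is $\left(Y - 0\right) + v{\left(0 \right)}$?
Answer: $7$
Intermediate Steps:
$Y = 0$
$v{\left(L \right)} = 7 + 50 L^{2}$
$\left(Y - 0\right) + v{\left(0 \right)} = \left(0 - 0\right) + \left(7 + 50 \cdot 0^{2}\right) = \left(0 + 0\right) + \left(7 + 50 \cdot 0\right) = 0 + \left(7 + 0\right) = 0 + 7 = 7$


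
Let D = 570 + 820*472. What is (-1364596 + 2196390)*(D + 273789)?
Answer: 550147719806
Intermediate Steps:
D = 387610 (D = 570 + 387040 = 387610)
(-1364596 + 2196390)*(D + 273789) = (-1364596 + 2196390)*(387610 + 273789) = 831794*661399 = 550147719806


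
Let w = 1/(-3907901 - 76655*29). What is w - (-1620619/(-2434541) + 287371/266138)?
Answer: -3466791432436528913/1986176939591720784 ≈ -1.7455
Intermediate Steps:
w = -1/6130896 (w = 1/(-3907901 - 2222995) = 1/(-6130896) = -1/6130896 ≈ -1.6311e-7)
w - (-1620619/(-2434541) + 287371/266138) = -1/6130896 - (-1620619/(-2434541) + 287371/266138) = -1/6130896 - (-1620619*(-1/2434541) + 287371*(1/266138)) = -1/6130896 - (1620619/2434541 + 287371/266138) = -1/6130896 - 1*1130924781133/647923872658 = -1/6130896 - 1130924781133/647923872658 = -3466791432436528913/1986176939591720784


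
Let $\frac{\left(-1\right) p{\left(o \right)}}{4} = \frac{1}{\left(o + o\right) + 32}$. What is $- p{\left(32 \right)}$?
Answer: $\frac{1}{24} \approx 0.041667$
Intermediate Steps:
$p{\left(o \right)} = - \frac{4}{32 + 2 o}$ ($p{\left(o \right)} = - \frac{4}{\left(o + o\right) + 32} = - \frac{4}{2 o + 32} = - \frac{4}{32 + 2 o}$)
$- p{\left(32 \right)} = - \frac{-2}{16 + 32} = - \frac{-2}{48} = \left(-1\right) \left(- \frac{1}{24}\right) = \frac{1}{24}$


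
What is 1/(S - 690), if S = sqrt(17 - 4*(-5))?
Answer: -690/476063 - sqrt(37)/476063 ≈ -0.0014622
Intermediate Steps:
S = sqrt(37) (S = sqrt(17 + 20) = sqrt(37) ≈ 6.0828)
1/(S - 690) = 1/(sqrt(37) - 690) = 1/(-690 + sqrt(37))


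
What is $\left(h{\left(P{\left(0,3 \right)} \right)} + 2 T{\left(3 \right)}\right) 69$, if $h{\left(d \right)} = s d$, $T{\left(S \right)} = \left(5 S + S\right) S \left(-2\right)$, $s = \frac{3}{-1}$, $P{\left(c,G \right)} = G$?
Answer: $-15525$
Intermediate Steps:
$s = -3$ ($s = 3 \left(-1\right) = -3$)
$T{\left(S \right)} = - 12 S^{2}$ ($T{\left(S \right)} = 6 S S \left(-2\right) = 6 S^{2} \left(-2\right) = - 12 S^{2}$)
$h{\left(d \right)} = - 3 d$
$\left(h{\left(P{\left(0,3 \right)} \right)} + 2 T{\left(3 \right)}\right) 69 = \left(\left(-3\right) 3 + 2 \left(- 12 \cdot 3^{2}\right)\right) 69 = \left(-9 + 2 \left(\left(-12\right) 9\right)\right) 69 = \left(-9 + 2 \left(-108\right)\right) 69 = \left(-9 - 216\right) 69 = \left(-225\right) 69 = -15525$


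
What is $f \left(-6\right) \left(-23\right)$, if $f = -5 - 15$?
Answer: $-2760$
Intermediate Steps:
$f = -20$
$f \left(-6\right) \left(-23\right) = \left(-20\right) \left(-6\right) \left(-23\right) = 120 \left(-23\right) = -2760$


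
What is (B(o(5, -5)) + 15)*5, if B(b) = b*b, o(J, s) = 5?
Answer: 200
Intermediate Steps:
B(b) = b**2
(B(o(5, -5)) + 15)*5 = (5**2 + 15)*5 = (25 + 15)*5 = 40*5 = 200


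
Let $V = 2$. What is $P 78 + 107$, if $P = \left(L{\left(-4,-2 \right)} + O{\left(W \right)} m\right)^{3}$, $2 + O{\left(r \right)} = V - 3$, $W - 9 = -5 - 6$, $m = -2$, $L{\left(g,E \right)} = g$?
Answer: $731$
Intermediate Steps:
$W = -2$ ($W = 9 - 11 = -2$)
$O{\left(r \right)} = -3$ ($O{\left(r \right)} = -2 + \left(2 - 3\right) = -2 - 1 = -3$)
$P = 8$ ($P = \left(-4 - -6\right)^{3} = \left(-4 + 6\right)^{3} = 2^{3} = 8$)
$P 78 + 107 = 8 \cdot 78 + 107 = 624 + 107 = 731$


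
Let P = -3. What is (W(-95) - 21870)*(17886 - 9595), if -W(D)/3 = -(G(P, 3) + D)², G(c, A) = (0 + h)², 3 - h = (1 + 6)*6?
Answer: 50397324378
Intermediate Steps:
h = -39 (h = 3 - (1 + 6)*6 = 3 - 7*6 = 3 - 1*42 = 3 - 42 = -39)
G(c, A) = 1521 (G(c, A) = (0 - 39)² = (-39)² = 1521)
W(D) = 3*(1521 + D)² (W(D) = -(-3)*(1521 + D)² = 3*(1521 + D)²)
(W(-95) - 21870)*(17886 - 9595) = (3*(1521 - 95)² - 21870)*(17886 - 9595) = (3*1426² - 21870)*8291 = (3*2033476 - 21870)*8291 = (6100428 - 21870)*8291 = 6078558*8291 = 50397324378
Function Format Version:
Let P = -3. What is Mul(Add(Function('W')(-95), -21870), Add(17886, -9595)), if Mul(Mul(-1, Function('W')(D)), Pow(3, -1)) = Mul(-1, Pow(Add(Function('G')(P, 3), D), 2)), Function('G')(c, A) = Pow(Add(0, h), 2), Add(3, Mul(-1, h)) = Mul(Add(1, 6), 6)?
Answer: 50397324378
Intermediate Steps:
h = -39 (h = Add(3, Mul(-1, Mul(Add(1, 6), 6))) = Add(3, Mul(-1, Mul(7, 6))) = Add(3, Mul(-1, 42)) = Add(3, -42) = -39)
Function('G')(c, A) = 1521 (Function('G')(c, A) = Pow(Add(0, -39), 2) = Pow(-39, 2) = 1521)
Function('W')(D) = Mul(3, Pow(Add(1521, D), 2)) (Function('W')(D) = Mul(-3, Mul(-1, Pow(Add(1521, D), 2))) = Mul(3, Pow(Add(1521, D), 2)))
Mul(Add(Function('W')(-95), -21870), Add(17886, -9595)) = Mul(Add(Mul(3, Pow(Add(1521, -95), 2)), -21870), Add(17886, -9595)) = Mul(Add(Mul(3, Pow(1426, 2)), -21870), 8291) = Mul(Add(Mul(3, 2033476), -21870), 8291) = Mul(Add(6100428, -21870), 8291) = Mul(6078558, 8291) = 50397324378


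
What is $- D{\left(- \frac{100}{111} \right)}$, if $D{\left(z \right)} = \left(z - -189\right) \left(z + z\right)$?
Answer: $\frac{4175800}{12321} \approx 338.92$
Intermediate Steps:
$D{\left(z \right)} = 2 z \left(189 + z\right)$ ($D{\left(z \right)} = \left(z + 189\right) 2 z = \left(189 + z\right) 2 z = 2 z \left(189 + z\right)$)
$- D{\left(- \frac{100}{111} \right)} = - 2 \left(- \frac{100}{111}\right) \left(189 - \frac{100}{111}\right) = - 2 \left(\left(-100\right) \frac{1}{111}\right) \left(189 - \frac{100}{111}\right) = - \frac{2 \left(-100\right) \left(189 - \frac{100}{111}\right)}{111} = - \frac{2 \left(-100\right) 20879}{111 \cdot 111} = \left(-1\right) \left(- \frac{4175800}{12321}\right) = \frac{4175800}{12321}$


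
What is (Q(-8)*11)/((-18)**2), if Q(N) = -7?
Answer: -77/324 ≈ -0.23765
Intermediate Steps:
(Q(-8)*11)/((-18)**2) = (-7*11)/((-18)**2) = -77/324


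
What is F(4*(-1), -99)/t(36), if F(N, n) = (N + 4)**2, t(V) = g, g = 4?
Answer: 0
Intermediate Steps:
t(V) = 4
F(N, n) = (4 + N)**2
F(4*(-1), -99)/t(36) = (4 + 4*(-1))**2/4 = (4 - 4)**2*(1/4) = 0**2*(1/4) = 0*(1/4) = 0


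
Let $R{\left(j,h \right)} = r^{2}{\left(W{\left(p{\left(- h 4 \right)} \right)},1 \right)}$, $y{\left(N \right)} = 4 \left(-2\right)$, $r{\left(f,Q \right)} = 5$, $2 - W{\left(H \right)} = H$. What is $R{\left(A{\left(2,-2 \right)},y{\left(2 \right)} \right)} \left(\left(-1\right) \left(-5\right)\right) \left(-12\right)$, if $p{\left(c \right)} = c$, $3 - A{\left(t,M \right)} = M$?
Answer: $-1500$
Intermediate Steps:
$A{\left(t,M \right)} = 3 - M$
$W{\left(H \right)} = 2 - H$
$y{\left(N \right)} = -8$
$R{\left(j,h \right)} = 25$ ($R{\left(j,h \right)} = 5^{2} = 25$)
$R{\left(A{\left(2,-2 \right)},y{\left(2 \right)} \right)} \left(\left(-1\right) \left(-5\right)\right) \left(-12\right) = 25 \left(\left(-1\right) \left(-5\right)\right) \left(-12\right) = 25 \cdot 5 \left(-12\right) = 125 \left(-12\right) = -1500$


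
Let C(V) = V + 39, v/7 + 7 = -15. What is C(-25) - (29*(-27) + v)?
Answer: 951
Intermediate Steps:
v = -154 (v = -49 + 7*(-15) = -49 - 105 = -154)
C(V) = 39 + V
C(-25) - (29*(-27) + v) = (39 - 25) - (29*(-27) - 154) = 14 - (-783 - 154) = 14 - 1*(-937) = 14 + 937 = 951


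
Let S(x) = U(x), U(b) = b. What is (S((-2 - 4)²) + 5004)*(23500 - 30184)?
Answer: -33687360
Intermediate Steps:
S(x) = x
(S((-2 - 4)²) + 5004)*(23500 - 30184) = ((-2 - 4)² + 5004)*(23500 - 30184) = ((-6)² + 5004)*(-6684) = (36 + 5004)*(-6684) = 5040*(-6684) = -33687360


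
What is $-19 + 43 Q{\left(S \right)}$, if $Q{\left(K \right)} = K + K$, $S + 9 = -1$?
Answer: $-879$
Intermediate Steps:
$S = -10$ ($S = -9 - 1 = -10$)
$Q{\left(K \right)} = 2 K$
$-19 + 43 Q{\left(S \right)} = -19 + 43 \cdot 2 \left(-10\right) = -19 + 43 \left(-20\right) = -19 - 860 = -879$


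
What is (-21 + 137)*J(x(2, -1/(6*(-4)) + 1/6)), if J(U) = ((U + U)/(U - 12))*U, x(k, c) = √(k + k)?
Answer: -464/5 ≈ -92.800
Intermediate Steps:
x(k, c) = √2*√k (x(k, c) = √(2*k) = √2*√k)
J(U) = 2*U²/(-12 + U) (J(U) = ((2*U)/(-12 + U))*U = (2*U/(-12 + U))*U = 2*U²/(-12 + U))
(-21 + 137)*J(x(2, -1/(6*(-4)) + 1/6)) = (-21 + 137)*(2*(√2*√2)²/(-12 + √2*√2)) = 116*(2*2²/(-12 + 2)) = 116*(2*4/(-10)) = 116*(2*4*(-⅒)) = 116*(-⅘) = -464/5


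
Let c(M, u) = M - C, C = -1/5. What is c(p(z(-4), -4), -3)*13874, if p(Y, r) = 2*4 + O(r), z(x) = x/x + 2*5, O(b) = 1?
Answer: 638204/5 ≈ 1.2764e+5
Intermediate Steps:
z(x) = 11 (z(x) = 1 + 10 = 11)
p(Y, r) = 9 (p(Y, r) = 2*4 + 1 = 8 + 1 = 9)
C = -⅕ (C = -1*⅕ = -⅕ ≈ -0.20000)
c(M, u) = ⅕ + M (c(M, u) = M - 1*(-⅕) = M + ⅕ = ⅕ + M)
c(p(z(-4), -4), -3)*13874 = (⅕ + 9)*13874 = (46/5)*13874 = 638204/5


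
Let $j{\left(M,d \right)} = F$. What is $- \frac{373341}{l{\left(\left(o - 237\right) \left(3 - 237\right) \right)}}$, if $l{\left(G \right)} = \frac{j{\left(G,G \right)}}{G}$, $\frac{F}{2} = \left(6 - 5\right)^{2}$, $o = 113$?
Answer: $-5416431228$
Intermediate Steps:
$F = 2$ ($F = 2 \left(6 - 5\right)^{2} = 2 \cdot 1^{2} = 2 \cdot 1 = 2$)
$j{\left(M,d \right)} = 2$
$l{\left(G \right)} = \frac{2}{G}$
$- \frac{373341}{l{\left(\left(o - 237\right) \left(3 - 237\right) \right)}} = - \frac{373341}{2 \frac{1}{\left(113 - 237\right) \left(3 - 237\right)}} = - \frac{373341}{2 \frac{1}{\left(-124\right) \left(3 + \left(-250 + 13\right)\right)}} = - \frac{373341}{2 \frac{1}{\left(-124\right) \left(3 - 237\right)}} = - \frac{373341}{2 \frac{1}{\left(-124\right) \left(-234\right)}} = - \frac{373341}{2 \cdot \frac{1}{29016}} = - 373341 \frac{1}{\frac{1}{14508}} = \left(-373341\right) 14508 = -5416431228$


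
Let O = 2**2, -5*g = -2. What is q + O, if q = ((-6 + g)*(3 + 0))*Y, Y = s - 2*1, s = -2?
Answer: 356/5 ≈ 71.200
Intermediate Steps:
g = 2/5 (g = -1/5*(-2) = 2/5 ≈ 0.40000)
Y = -4 (Y = -2 - 2*1 = -2 - 2 = -4)
q = 336/5 (q = ((-6 + 2/5)*(3 + 0))*(-4) = -28/5*3*(-4) = -84/5*(-4) = 336/5 ≈ 67.200)
O = 4
q + O = 336/5 + 4 = 356/5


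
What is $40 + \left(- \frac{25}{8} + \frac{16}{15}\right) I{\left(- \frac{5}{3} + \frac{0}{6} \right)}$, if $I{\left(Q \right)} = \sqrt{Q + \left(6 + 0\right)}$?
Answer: $40 - \frac{247 \sqrt{39}}{360} \approx 35.715$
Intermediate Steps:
$I{\left(Q \right)} = \sqrt{6 + Q}$ ($I{\left(Q \right)} = \sqrt{Q + 6} = \sqrt{6 + Q}$)
$40 + \left(- \frac{25}{8} + \frac{16}{15}\right) I{\left(- \frac{5}{3} + \frac{0}{6} \right)} = 40 + \left(- \frac{25}{8} + \frac{16}{15}\right) \sqrt{6 + \left(- \frac{5}{3} + \frac{0}{6}\right)} = 40 + \left(\left(-25\right) \frac{1}{8} + 16 \cdot \frac{1}{15}\right) \sqrt{6 + \left(\left(-5\right) \frac{1}{3} + 0 \cdot \frac{1}{6}\right)} = 40 + \left(- \frac{25}{8} + \frac{16}{15}\right) \sqrt{6 + \left(- \frac{5}{3} + 0\right)} = 40 - \frac{247 \sqrt{6 - \frac{5}{3}}}{120} = 40 - \frac{247 \sqrt{\frac{13}{3}}}{120} = 40 - \frac{247 \frac{\sqrt{39}}{3}}{120} = 40 - \frac{247 \sqrt{39}}{360}$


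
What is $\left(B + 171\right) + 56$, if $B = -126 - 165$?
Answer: $-64$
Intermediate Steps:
$B = -291$ ($B = -126 - 165 = -291$)
$\left(B + 171\right) + 56 = \left(-291 + 171\right) + 56 = -120 + 56 = -64$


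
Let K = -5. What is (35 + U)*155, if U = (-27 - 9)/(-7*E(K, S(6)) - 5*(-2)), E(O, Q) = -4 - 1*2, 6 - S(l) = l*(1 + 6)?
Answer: 69130/13 ≈ 5317.7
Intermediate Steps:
S(l) = 6 - 7*l (S(l) = 6 - l*(1 + 6) = 6 - l*7 = 6 - 7*l)
E(O, Q) = -6 (E(O, Q) = -4 - 2 = -6)
U = -9/13 (U = (-27 - 9)/(-7*(-6) - 5*(-2)) = -36/(42 + 10) = -36/52 = -36*1/52 = -9/13 ≈ -0.69231)
(35 + U)*155 = (35 - 9/13)*155 = (446/13)*155 = 69130/13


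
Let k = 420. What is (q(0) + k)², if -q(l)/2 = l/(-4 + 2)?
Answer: 176400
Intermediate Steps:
q(l) = l (q(l) = -2*l/(-4 + 2) = -2*l/(-2) = -2*l*(-1)/2 = -(-1)*l = l)
(q(0) + k)² = (0 + 420)² = 420² = 176400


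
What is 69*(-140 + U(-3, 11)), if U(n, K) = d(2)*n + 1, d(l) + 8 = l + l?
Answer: -8763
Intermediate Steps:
d(l) = -8 + 2*l (d(l) = -8 + (l + l) = -8 + 2*l)
U(n, K) = 1 - 4*n (U(n, K) = (-8 + 2*2)*n + 1 = (-8 + 4)*n + 1 = -4*n + 1 = 1 - 4*n)
69*(-140 + U(-3, 11)) = 69*(-140 + (1 - 4*(-3))) = 69*(-140 + (1 + 12)) = 69*(-140 + 13) = 69*(-127) = -8763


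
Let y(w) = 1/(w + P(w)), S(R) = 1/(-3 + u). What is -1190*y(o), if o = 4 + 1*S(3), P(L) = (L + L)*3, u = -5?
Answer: -1360/31 ≈ -43.871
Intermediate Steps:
P(L) = 6*L (P(L) = (2*L)*3 = 6*L)
S(R) = -1/8 (S(R) = 1/(-3 - 5) = 1/(-8) = -1/8)
o = 31/8 (o = 4 + 1*(-1/8) = 4 - 1/8 = 31/8 ≈ 3.8750)
y(w) = 1/(7*w) (y(w) = 1/(w + 6*w) = 1/(7*w))
-1190*y(o) = -170/31/8 = -170*8/31 = -1190*8/217 = -1360/31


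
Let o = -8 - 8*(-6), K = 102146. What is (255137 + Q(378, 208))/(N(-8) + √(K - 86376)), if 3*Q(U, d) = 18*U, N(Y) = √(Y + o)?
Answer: 257405/(√15770 + 4*√2) ≈ 1961.4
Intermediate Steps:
o = 40 (o = -8 + 48 = 40)
N(Y) = √(40 + Y) (N(Y) = √(Y + 40) = √(40 + Y))
Q(U, d) = 6*U (Q(U, d) = (18*U)/3 = 6*U)
(255137 + Q(378, 208))/(N(-8) + √(K - 86376)) = (255137 + 6*378)/(√(40 - 8) + √(102146 - 86376)) = (255137 + 2268)/(√32 + √15770) = 257405/(4*√2 + √15770) = 257405/(√15770 + 4*√2)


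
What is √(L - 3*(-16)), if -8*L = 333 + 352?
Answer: I*√602/4 ≈ 6.1339*I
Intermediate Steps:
L = -685/8 (L = -(333 + 352)/8 = -⅛*685 = -685/8 ≈ -85.625)
√(L - 3*(-16)) = √(-685/8 - 3*(-16)) = √(-685/8 + 48) = √(-301/8) = I*√602/4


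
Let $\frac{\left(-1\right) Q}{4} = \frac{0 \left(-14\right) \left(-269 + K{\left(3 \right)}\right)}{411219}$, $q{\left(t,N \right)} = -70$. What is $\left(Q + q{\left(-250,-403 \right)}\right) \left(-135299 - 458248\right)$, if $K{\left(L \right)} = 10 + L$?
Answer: $41548290$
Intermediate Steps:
$Q = 0$ ($Q = - 4 \frac{0 \left(-14\right) \left(-269 + \left(10 + 3\right)\right)}{411219} = - 4 \cdot 0 \left(-269 + 13\right) \frac{1}{411219} = - 4 \cdot 0 \left(-256\right) \frac{1}{411219} = - 4 \cdot 0 \cdot \frac{1}{411219} = \left(-4\right) 0 = 0$)
$\left(Q + q{\left(-250,-403 \right)}\right) \left(-135299 - 458248\right) = \left(0 - 70\right) \left(-135299 - 458248\right) = \left(-70\right) \left(-593547\right) = 41548290$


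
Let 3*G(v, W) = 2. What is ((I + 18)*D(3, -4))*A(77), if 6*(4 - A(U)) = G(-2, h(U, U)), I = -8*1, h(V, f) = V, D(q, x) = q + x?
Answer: -350/9 ≈ -38.889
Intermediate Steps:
I = -8
G(v, W) = 2/3 (G(v, W) = (1/3)*2 = 2/3)
A(U) = 35/9 (A(U) = 4 - 1/6*2/3 = 4 - 1/9 = 35/9)
((I + 18)*D(3, -4))*A(77) = ((-8 + 18)*(3 - 4))*(35/9) = (10*(-1))*(35/9) = -10*35/9 = -350/9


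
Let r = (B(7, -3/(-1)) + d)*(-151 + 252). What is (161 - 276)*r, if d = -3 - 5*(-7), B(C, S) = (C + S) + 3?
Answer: -522675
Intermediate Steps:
B(C, S) = 3 + C + S
d = 32 (d = -3 + 35 = 32)
r = 4545 (r = ((3 + 7 - 3/(-1)) + 32)*(-151 + 252) = ((3 + 7 - 3*(-1)) + 32)*101 = ((3 + 7 + 3) + 32)*101 = (13 + 32)*101 = 45*101 = 4545)
(161 - 276)*r = (161 - 276)*4545 = -115*4545 = -522675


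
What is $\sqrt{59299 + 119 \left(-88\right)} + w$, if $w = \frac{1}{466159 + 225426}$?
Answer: $\frac{1}{691585} + \sqrt{48827} \approx 220.97$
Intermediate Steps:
$w = \frac{1}{691585} \approx 1.446 \cdot 10^{-6}$
$\sqrt{59299 + 119 \left(-88\right)} + w = \sqrt{59299 + 119 \left(-88\right)} + \frac{1}{691585} = \sqrt{59299 - 10472} + \frac{1}{691585} = \sqrt{48827} + \frac{1}{691585} = \frac{1}{691585} + \sqrt{48827}$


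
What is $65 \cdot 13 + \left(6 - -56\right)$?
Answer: $907$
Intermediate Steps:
$65 \cdot 13 + \left(6 - -56\right) = 845 + \left(6 + 56\right) = 845 + 62 = 907$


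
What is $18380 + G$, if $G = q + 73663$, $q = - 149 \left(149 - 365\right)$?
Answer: $124227$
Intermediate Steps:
$q = 32184$ ($q = \left(-149\right) \left(-216\right) = 32184$)
$G = 105847$ ($G = 32184 + 73663 = 105847$)
$18380 + G = 18380 + 105847 = 124227$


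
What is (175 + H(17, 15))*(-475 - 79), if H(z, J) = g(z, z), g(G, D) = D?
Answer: -106368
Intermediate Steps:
H(z, J) = z
(175 + H(17, 15))*(-475 - 79) = (175 + 17)*(-475 - 79) = 192*(-554) = -106368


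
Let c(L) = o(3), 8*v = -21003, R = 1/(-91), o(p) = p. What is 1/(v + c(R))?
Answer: -8/20979 ≈ -0.00038133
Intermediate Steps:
R = -1/91 ≈ -0.010989
v = -21003/8 (v = (⅛)*(-21003) = -21003/8 ≈ -2625.4)
c(L) = 3
1/(v + c(R)) = 1/(-21003/8 + 3) = 1/(-20979/8) = -8/20979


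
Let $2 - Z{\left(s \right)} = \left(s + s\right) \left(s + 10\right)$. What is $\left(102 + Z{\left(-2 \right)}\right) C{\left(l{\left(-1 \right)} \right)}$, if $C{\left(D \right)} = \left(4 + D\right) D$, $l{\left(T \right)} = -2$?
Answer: $-544$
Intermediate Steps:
$C{\left(D \right)} = D \left(4 + D\right)$
$Z{\left(s \right)} = 2 - 2 s \left(10 + s\right)$ ($Z{\left(s \right)} = 2 - \left(s + s\right) \left(s + 10\right) = 2 - 2 s \left(10 + s\right)$)
$\left(102 + Z{\left(-2 \right)}\right) C{\left(l{\left(-1 \right)} \right)} = \left(102 - \left(-42 + 8\right)\right) \left(- 2 \left(4 - 2\right)\right) = \left(102 + \left(2 + 40 - 8\right)\right) \left(\left(-2\right) 2\right) = \left(102 + \left(2 + 40 - 8\right)\right) \left(-4\right) = \left(102 + 34\right) \left(-4\right) = 136 \left(-4\right) = -544$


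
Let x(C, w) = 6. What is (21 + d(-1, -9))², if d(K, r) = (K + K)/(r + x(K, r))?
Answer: 4225/9 ≈ 469.44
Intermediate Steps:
d(K, r) = 2*K/(6 + r) (d(K, r) = (K + K)/(r + 6) = (2*K)/(6 + r) = 2*K/(6 + r))
(21 + d(-1, -9))² = (21 + 2*(-1)/(6 - 9))² = (21 + 2*(-1)/(-3))² = (21 + 2*(-1)*(-⅓))² = (21 + ⅔)² = (65/3)² = 4225/9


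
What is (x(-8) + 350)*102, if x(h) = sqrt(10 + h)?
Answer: 35700 + 102*sqrt(2) ≈ 35844.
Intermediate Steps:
(x(-8) + 350)*102 = (sqrt(10 - 8) + 350)*102 = (sqrt(2) + 350)*102 = (350 + sqrt(2))*102 = 35700 + 102*sqrt(2)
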